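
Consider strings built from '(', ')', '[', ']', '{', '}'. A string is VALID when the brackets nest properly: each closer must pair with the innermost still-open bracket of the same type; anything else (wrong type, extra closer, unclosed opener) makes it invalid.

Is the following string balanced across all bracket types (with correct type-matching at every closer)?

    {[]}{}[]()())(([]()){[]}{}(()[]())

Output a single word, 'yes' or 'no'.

Answer: no

Derivation:
pos 0: push '{'; stack = {
pos 1: push '['; stack = {[
pos 2: ']' matches '['; pop; stack = {
pos 3: '}' matches '{'; pop; stack = (empty)
pos 4: push '{'; stack = {
pos 5: '}' matches '{'; pop; stack = (empty)
pos 6: push '['; stack = [
pos 7: ']' matches '['; pop; stack = (empty)
pos 8: push '('; stack = (
pos 9: ')' matches '('; pop; stack = (empty)
pos 10: push '('; stack = (
pos 11: ')' matches '('; pop; stack = (empty)
pos 12: saw closer ')' but stack is empty → INVALID
Verdict: unmatched closer ')' at position 12 → no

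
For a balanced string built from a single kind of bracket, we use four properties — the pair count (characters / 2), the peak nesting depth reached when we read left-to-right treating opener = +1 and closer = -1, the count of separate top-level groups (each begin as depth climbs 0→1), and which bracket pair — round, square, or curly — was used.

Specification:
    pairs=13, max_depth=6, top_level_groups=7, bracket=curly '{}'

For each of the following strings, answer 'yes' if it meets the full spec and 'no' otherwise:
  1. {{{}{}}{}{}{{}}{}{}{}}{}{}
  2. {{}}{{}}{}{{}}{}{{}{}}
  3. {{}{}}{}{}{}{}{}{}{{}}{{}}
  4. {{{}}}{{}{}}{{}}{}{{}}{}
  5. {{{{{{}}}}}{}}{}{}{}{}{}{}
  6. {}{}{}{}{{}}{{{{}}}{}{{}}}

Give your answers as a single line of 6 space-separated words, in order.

Answer: no no no no yes no

Derivation:
String 1 '{{{}{}}{}{}{{}}{}{}{}}{}{}': depth seq [1 2 3 2 3 2 1 2 1 2 1 2 3 2 1 2 1 2 1 2 1 0 1 0 1 0]
  -> pairs=13 depth=3 groups=3 -> no
String 2 '{{}}{{}}{}{{}}{}{{}{}}': depth seq [1 2 1 0 1 2 1 0 1 0 1 2 1 0 1 0 1 2 1 2 1 0]
  -> pairs=11 depth=2 groups=6 -> no
String 3 '{{}{}}{}{}{}{}{}{}{{}}{{}}': depth seq [1 2 1 2 1 0 1 0 1 0 1 0 1 0 1 0 1 0 1 2 1 0 1 2 1 0]
  -> pairs=13 depth=2 groups=9 -> no
String 4 '{{{}}}{{}{}}{{}}{}{{}}{}': depth seq [1 2 3 2 1 0 1 2 1 2 1 0 1 2 1 0 1 0 1 2 1 0 1 0]
  -> pairs=12 depth=3 groups=6 -> no
String 5 '{{{{{{}}}}}{}}{}{}{}{}{}{}': depth seq [1 2 3 4 5 6 5 4 3 2 1 2 1 0 1 0 1 0 1 0 1 0 1 0 1 0]
  -> pairs=13 depth=6 groups=7 -> yes
String 6 '{}{}{}{}{{}}{{{{}}}{}{{}}}': depth seq [1 0 1 0 1 0 1 0 1 2 1 0 1 2 3 4 3 2 1 2 1 2 3 2 1 0]
  -> pairs=13 depth=4 groups=6 -> no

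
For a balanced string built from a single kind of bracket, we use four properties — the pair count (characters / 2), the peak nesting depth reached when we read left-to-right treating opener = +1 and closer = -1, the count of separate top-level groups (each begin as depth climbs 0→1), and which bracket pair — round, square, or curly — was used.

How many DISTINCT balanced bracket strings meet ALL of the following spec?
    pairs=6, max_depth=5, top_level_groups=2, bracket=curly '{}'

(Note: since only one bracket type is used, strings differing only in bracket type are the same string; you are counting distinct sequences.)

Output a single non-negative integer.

Answer: 2

Derivation:
Spec: pairs=6 depth=5 groups=2
Count(depth <= 5) = 42
Count(depth <= 4) = 40
Count(depth == 5) = 42 - 40 = 2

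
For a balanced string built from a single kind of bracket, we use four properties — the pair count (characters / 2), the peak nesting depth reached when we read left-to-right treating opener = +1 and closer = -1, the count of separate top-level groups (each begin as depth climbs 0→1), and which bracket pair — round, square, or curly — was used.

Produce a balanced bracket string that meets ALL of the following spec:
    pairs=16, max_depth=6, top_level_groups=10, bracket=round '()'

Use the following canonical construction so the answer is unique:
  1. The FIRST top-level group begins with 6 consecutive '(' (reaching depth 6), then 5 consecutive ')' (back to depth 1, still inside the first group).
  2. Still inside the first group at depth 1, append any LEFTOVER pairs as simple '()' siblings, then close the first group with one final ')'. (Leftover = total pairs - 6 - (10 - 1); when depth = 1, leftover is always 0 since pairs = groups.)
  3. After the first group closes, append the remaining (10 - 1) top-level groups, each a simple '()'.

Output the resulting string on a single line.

Spec: pairs=16 depth=6 groups=10
Leftover pairs = 16 - 6 - (10-1) = 1
First group: deep chain of depth 6 + 1 sibling pairs
Remaining 9 groups: simple '()' each

Answer: (((((()))))())()()()()()()()()()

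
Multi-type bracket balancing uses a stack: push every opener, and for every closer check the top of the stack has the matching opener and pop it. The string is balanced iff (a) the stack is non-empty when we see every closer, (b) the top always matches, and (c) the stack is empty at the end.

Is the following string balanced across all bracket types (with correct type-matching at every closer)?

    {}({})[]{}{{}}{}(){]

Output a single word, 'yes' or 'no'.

Answer: no

Derivation:
pos 0: push '{'; stack = {
pos 1: '}' matches '{'; pop; stack = (empty)
pos 2: push '('; stack = (
pos 3: push '{'; stack = ({
pos 4: '}' matches '{'; pop; stack = (
pos 5: ')' matches '('; pop; stack = (empty)
pos 6: push '['; stack = [
pos 7: ']' matches '['; pop; stack = (empty)
pos 8: push '{'; stack = {
pos 9: '}' matches '{'; pop; stack = (empty)
pos 10: push '{'; stack = {
pos 11: push '{'; stack = {{
pos 12: '}' matches '{'; pop; stack = {
pos 13: '}' matches '{'; pop; stack = (empty)
pos 14: push '{'; stack = {
pos 15: '}' matches '{'; pop; stack = (empty)
pos 16: push '('; stack = (
pos 17: ')' matches '('; pop; stack = (empty)
pos 18: push '{'; stack = {
pos 19: saw closer ']' but top of stack is '{' (expected '}') → INVALID
Verdict: type mismatch at position 19: ']' closes '{' → no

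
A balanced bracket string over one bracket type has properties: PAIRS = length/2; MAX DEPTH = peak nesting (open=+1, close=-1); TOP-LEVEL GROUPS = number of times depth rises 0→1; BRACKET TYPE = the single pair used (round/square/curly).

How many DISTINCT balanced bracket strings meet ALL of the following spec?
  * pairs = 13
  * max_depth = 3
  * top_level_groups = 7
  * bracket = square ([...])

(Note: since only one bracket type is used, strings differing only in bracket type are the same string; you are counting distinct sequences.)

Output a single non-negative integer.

Answer: 5397

Derivation:
Spec: pairs=13 depth=3 groups=7
Count(depth <= 3) = 6321
Count(depth <= 2) = 924
Count(depth == 3) = 6321 - 924 = 5397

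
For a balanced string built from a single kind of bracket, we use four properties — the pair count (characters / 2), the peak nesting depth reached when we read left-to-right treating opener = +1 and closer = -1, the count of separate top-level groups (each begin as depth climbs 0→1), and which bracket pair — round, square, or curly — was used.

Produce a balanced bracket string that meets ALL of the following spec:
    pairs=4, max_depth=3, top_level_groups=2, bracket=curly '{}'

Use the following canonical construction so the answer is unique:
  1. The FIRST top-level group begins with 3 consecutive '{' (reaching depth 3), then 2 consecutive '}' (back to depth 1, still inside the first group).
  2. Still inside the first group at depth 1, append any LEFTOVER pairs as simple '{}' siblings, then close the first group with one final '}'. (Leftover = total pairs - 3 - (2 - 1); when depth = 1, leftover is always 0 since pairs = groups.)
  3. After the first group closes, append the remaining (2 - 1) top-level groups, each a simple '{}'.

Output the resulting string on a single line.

Answer: {{{}}}{}

Derivation:
Spec: pairs=4 depth=3 groups=2
Leftover pairs = 4 - 3 - (2-1) = 0
First group: deep chain of depth 3 + 0 sibling pairs
Remaining 1 groups: simple '{}' each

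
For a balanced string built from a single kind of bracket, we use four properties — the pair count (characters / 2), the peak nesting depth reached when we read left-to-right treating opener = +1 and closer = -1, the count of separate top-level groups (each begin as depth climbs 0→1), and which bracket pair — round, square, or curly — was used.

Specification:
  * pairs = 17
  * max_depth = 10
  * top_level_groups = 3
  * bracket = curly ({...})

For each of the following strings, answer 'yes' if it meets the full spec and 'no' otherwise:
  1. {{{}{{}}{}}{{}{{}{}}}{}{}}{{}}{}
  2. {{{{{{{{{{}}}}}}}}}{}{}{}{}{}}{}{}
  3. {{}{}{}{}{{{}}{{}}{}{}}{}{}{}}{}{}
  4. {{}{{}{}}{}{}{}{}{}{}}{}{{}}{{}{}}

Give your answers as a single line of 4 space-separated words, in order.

String 1 '{{{}{{}}{}}{{}{{}{}}}{}{}}{{}}{}': depth seq [1 2 3 2 3 4 3 2 3 2 1 2 3 2 3 4 3 4 3 2 1 2 1 2 1 0 1 2 1 0 1 0]
  -> pairs=16 depth=4 groups=3 -> no
String 2 '{{{{{{{{{{}}}}}}}}}{}{}{}{}{}}{}{}': depth seq [1 2 3 4 5 6 7 8 9 10 9 8 7 6 5 4 3 2 1 2 1 2 1 2 1 2 1 2 1 0 1 0 1 0]
  -> pairs=17 depth=10 groups=3 -> yes
String 3 '{{}{}{}{}{{{}}{{}}{}{}}{}{}{}}{}{}': depth seq [1 2 1 2 1 2 1 2 1 2 3 4 3 2 3 4 3 2 3 2 3 2 1 2 1 2 1 2 1 0 1 0 1 0]
  -> pairs=17 depth=4 groups=3 -> no
String 4 '{{}{{}{}}{}{}{}{}{}{}}{}{{}}{{}{}}': depth seq [1 2 1 2 3 2 3 2 1 2 1 2 1 2 1 2 1 2 1 2 1 0 1 0 1 2 1 0 1 2 1 2 1 0]
  -> pairs=17 depth=3 groups=4 -> no

Answer: no yes no no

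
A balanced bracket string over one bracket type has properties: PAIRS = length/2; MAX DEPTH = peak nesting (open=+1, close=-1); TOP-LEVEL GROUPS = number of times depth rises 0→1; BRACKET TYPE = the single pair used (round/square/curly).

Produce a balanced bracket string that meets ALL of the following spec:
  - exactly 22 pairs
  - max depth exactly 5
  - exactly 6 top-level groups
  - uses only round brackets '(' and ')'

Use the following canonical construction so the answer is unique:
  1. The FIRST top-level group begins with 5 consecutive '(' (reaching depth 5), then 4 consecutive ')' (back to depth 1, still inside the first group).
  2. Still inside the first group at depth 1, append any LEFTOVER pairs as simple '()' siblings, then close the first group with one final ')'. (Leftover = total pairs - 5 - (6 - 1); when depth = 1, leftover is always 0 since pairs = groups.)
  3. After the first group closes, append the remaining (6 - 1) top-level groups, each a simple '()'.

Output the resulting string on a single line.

Spec: pairs=22 depth=5 groups=6
Leftover pairs = 22 - 5 - (6-1) = 12
First group: deep chain of depth 5 + 12 sibling pairs
Remaining 5 groups: simple '()' each

Answer: ((((())))()()()()()()()()()()()())()()()()()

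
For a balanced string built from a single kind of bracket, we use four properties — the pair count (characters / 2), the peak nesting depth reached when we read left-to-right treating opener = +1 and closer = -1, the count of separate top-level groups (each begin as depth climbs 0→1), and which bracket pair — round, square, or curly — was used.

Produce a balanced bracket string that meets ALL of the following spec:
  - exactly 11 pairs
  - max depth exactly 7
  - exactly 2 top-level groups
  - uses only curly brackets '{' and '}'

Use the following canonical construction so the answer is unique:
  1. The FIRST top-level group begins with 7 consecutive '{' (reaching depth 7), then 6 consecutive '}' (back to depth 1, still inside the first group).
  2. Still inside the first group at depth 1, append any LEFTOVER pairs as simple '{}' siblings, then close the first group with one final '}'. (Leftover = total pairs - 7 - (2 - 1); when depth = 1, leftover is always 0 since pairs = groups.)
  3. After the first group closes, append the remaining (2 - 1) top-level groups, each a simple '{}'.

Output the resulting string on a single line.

Answer: {{{{{{{}}}}}}{}{}{}}{}

Derivation:
Spec: pairs=11 depth=7 groups=2
Leftover pairs = 11 - 7 - (2-1) = 3
First group: deep chain of depth 7 + 3 sibling pairs
Remaining 1 groups: simple '{}' each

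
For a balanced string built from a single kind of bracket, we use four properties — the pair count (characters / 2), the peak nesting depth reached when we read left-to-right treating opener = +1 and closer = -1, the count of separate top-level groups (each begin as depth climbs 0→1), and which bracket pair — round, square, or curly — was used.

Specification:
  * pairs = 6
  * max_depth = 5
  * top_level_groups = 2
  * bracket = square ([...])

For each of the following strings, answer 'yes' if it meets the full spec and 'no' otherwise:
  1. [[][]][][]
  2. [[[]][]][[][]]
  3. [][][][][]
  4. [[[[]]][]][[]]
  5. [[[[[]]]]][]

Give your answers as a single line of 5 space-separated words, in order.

String 1 '[[][]][][]': depth seq [1 2 1 2 1 0 1 0 1 0]
  -> pairs=5 depth=2 groups=3 -> no
String 2 '[[[]][]][[][]]': depth seq [1 2 3 2 1 2 1 0 1 2 1 2 1 0]
  -> pairs=7 depth=3 groups=2 -> no
String 3 '[][][][][]': depth seq [1 0 1 0 1 0 1 0 1 0]
  -> pairs=5 depth=1 groups=5 -> no
String 4 '[[[[]]][]][[]]': depth seq [1 2 3 4 3 2 1 2 1 0 1 2 1 0]
  -> pairs=7 depth=4 groups=2 -> no
String 5 '[[[[[]]]]][]': depth seq [1 2 3 4 5 4 3 2 1 0 1 0]
  -> pairs=6 depth=5 groups=2 -> yes

Answer: no no no no yes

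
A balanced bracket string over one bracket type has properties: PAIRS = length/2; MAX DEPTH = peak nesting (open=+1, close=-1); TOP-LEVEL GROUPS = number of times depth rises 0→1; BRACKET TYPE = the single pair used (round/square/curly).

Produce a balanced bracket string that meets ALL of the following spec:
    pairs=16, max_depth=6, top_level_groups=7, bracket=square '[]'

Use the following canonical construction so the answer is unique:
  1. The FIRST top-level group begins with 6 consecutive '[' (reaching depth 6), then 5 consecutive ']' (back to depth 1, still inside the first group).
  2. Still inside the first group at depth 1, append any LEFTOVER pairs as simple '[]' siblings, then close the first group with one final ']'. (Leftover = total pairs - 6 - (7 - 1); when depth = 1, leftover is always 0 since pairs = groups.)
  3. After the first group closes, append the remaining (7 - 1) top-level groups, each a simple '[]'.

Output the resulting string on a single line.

Answer: [[[[[[]]]]][][][][]][][][][][][]

Derivation:
Spec: pairs=16 depth=6 groups=7
Leftover pairs = 16 - 6 - (7-1) = 4
First group: deep chain of depth 6 + 4 sibling pairs
Remaining 6 groups: simple '[]' each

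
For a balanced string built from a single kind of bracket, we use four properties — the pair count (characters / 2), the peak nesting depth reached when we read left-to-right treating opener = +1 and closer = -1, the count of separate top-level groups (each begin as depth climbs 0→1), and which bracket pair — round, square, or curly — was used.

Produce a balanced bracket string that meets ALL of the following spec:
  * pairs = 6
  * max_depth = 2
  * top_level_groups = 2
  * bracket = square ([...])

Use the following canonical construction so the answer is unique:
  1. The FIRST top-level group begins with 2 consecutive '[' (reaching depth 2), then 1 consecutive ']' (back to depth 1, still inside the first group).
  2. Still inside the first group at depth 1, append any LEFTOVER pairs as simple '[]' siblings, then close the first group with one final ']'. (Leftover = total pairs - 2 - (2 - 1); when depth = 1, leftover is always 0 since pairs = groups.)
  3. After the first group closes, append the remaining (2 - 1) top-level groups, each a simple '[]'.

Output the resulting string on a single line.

Answer: [[][][][]][]

Derivation:
Spec: pairs=6 depth=2 groups=2
Leftover pairs = 6 - 2 - (2-1) = 3
First group: deep chain of depth 2 + 3 sibling pairs
Remaining 1 groups: simple '[]' each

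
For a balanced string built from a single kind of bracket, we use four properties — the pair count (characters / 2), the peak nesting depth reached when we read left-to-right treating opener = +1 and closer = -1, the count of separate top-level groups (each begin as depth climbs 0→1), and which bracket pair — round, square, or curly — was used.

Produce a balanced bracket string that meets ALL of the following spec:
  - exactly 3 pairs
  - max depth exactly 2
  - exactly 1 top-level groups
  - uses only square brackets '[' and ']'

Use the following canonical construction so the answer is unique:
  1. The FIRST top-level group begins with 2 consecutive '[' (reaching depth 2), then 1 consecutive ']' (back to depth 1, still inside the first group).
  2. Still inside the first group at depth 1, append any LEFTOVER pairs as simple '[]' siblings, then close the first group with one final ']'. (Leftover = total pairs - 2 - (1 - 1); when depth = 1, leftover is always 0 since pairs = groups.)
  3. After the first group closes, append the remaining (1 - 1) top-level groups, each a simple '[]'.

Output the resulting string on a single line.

Answer: [[][]]

Derivation:
Spec: pairs=3 depth=2 groups=1
Leftover pairs = 3 - 2 - (1-1) = 1
First group: deep chain of depth 2 + 1 sibling pairs
Remaining 0 groups: simple '[]' each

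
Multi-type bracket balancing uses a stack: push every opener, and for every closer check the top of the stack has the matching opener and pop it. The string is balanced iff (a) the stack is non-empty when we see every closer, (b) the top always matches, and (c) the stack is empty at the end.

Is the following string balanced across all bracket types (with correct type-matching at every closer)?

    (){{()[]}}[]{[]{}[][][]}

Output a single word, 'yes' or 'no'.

pos 0: push '('; stack = (
pos 1: ')' matches '('; pop; stack = (empty)
pos 2: push '{'; stack = {
pos 3: push '{'; stack = {{
pos 4: push '('; stack = {{(
pos 5: ')' matches '('; pop; stack = {{
pos 6: push '['; stack = {{[
pos 7: ']' matches '['; pop; stack = {{
pos 8: '}' matches '{'; pop; stack = {
pos 9: '}' matches '{'; pop; stack = (empty)
pos 10: push '['; stack = [
pos 11: ']' matches '['; pop; stack = (empty)
pos 12: push '{'; stack = {
pos 13: push '['; stack = {[
pos 14: ']' matches '['; pop; stack = {
pos 15: push '{'; stack = {{
pos 16: '}' matches '{'; pop; stack = {
pos 17: push '['; stack = {[
pos 18: ']' matches '['; pop; stack = {
pos 19: push '['; stack = {[
pos 20: ']' matches '['; pop; stack = {
pos 21: push '['; stack = {[
pos 22: ']' matches '['; pop; stack = {
pos 23: '}' matches '{'; pop; stack = (empty)
end: stack empty → VALID
Verdict: properly nested → yes

Answer: yes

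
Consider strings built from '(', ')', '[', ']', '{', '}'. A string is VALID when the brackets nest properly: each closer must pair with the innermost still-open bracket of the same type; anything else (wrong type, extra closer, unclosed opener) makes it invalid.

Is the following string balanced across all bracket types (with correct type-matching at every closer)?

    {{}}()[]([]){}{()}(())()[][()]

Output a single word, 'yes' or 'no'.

pos 0: push '{'; stack = {
pos 1: push '{'; stack = {{
pos 2: '}' matches '{'; pop; stack = {
pos 3: '}' matches '{'; pop; stack = (empty)
pos 4: push '('; stack = (
pos 5: ')' matches '('; pop; stack = (empty)
pos 6: push '['; stack = [
pos 7: ']' matches '['; pop; stack = (empty)
pos 8: push '('; stack = (
pos 9: push '['; stack = ([
pos 10: ']' matches '['; pop; stack = (
pos 11: ')' matches '('; pop; stack = (empty)
pos 12: push '{'; stack = {
pos 13: '}' matches '{'; pop; stack = (empty)
pos 14: push '{'; stack = {
pos 15: push '('; stack = {(
pos 16: ')' matches '('; pop; stack = {
pos 17: '}' matches '{'; pop; stack = (empty)
pos 18: push '('; stack = (
pos 19: push '('; stack = ((
pos 20: ')' matches '('; pop; stack = (
pos 21: ')' matches '('; pop; stack = (empty)
pos 22: push '('; stack = (
pos 23: ')' matches '('; pop; stack = (empty)
pos 24: push '['; stack = [
pos 25: ']' matches '['; pop; stack = (empty)
pos 26: push '['; stack = [
pos 27: push '('; stack = [(
pos 28: ')' matches '('; pop; stack = [
pos 29: ']' matches '['; pop; stack = (empty)
end: stack empty → VALID
Verdict: properly nested → yes

Answer: yes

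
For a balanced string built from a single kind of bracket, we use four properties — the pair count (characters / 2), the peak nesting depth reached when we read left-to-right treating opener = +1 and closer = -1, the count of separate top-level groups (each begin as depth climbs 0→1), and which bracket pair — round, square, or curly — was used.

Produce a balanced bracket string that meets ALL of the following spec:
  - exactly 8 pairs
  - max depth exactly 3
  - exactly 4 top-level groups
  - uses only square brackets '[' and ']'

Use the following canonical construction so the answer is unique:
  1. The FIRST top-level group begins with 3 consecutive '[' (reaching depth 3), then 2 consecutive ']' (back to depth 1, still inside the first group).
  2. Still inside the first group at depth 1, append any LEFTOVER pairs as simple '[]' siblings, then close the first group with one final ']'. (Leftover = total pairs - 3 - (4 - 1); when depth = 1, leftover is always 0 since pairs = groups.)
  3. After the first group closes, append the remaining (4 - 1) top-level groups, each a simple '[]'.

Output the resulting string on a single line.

Spec: pairs=8 depth=3 groups=4
Leftover pairs = 8 - 3 - (4-1) = 2
First group: deep chain of depth 3 + 2 sibling pairs
Remaining 3 groups: simple '[]' each

Answer: [[[]][][]][][][]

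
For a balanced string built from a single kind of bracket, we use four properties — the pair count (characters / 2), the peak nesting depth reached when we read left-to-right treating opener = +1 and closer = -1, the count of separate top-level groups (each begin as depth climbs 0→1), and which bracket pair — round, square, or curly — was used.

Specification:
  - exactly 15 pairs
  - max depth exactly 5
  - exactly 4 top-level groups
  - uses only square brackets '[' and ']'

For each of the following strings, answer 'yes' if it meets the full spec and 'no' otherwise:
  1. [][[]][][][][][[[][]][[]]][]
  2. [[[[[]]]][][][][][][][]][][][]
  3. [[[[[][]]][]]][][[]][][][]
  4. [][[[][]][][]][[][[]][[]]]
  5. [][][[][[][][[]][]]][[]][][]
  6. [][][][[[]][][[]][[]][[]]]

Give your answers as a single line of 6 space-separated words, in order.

String 1 '[][[]][][][][][[[][]][[]]][]': depth seq [1 0 1 2 1 0 1 0 1 0 1 0 1 0 1 2 3 2 3 2 1 2 3 2 1 0 1 0]
  -> pairs=14 depth=3 groups=8 -> no
String 2 '[[[[[]]]][][][][][][][]][][][]': depth seq [1 2 3 4 5 4 3 2 1 2 1 2 1 2 1 2 1 2 1 2 1 2 1 0 1 0 1 0 1 0]
  -> pairs=15 depth=5 groups=4 -> yes
String 3 '[[[[[][]]][]]][][[]][][][]': depth seq [1 2 3 4 5 4 5 4 3 2 3 2 1 0 1 0 1 2 1 0 1 0 1 0 1 0]
  -> pairs=13 depth=5 groups=6 -> no
String 4 '[][[[][]][][]][[][[]][[]]]': depth seq [1 0 1 2 3 2 3 2 1 2 1 2 1 0 1 2 1 2 3 2 1 2 3 2 1 0]
  -> pairs=13 depth=3 groups=3 -> no
String 5 '[][][[][[][][[]][]]][[]][][]': depth seq [1 0 1 0 1 2 1 2 3 2 3 2 3 4 3 2 3 2 1 0 1 2 1 0 1 0 1 0]
  -> pairs=14 depth=4 groups=6 -> no
String 6 '[][][][[[]][][[]][[]][[]]]': depth seq [1 0 1 0 1 0 1 2 3 2 1 2 1 2 3 2 1 2 3 2 1 2 3 2 1 0]
  -> pairs=13 depth=3 groups=4 -> no

Answer: no yes no no no no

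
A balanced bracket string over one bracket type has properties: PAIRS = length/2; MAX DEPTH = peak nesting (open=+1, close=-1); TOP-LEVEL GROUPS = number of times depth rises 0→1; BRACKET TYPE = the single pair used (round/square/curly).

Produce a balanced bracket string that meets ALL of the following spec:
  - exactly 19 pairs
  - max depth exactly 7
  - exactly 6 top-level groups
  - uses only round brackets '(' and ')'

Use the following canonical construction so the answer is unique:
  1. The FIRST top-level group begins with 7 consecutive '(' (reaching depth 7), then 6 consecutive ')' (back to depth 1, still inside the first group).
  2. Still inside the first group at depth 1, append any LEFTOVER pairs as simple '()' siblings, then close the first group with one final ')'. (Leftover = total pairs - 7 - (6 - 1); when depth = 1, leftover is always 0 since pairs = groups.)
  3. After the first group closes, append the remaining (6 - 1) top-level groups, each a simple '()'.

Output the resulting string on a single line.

Answer: ((((((())))))()()()()()()())()()()()()

Derivation:
Spec: pairs=19 depth=7 groups=6
Leftover pairs = 19 - 7 - (6-1) = 7
First group: deep chain of depth 7 + 7 sibling pairs
Remaining 5 groups: simple '()' each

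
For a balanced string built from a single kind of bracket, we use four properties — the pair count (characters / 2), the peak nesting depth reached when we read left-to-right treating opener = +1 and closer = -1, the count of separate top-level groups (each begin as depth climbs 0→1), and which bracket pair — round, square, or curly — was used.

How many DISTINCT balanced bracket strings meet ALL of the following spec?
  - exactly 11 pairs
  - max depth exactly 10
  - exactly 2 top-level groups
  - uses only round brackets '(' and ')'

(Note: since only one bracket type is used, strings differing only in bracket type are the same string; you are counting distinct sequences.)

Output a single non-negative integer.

Spec: pairs=11 depth=10 groups=2
Count(depth <= 10) = 16796
Count(depth <= 9) = 16794
Count(depth == 10) = 16796 - 16794 = 2

Answer: 2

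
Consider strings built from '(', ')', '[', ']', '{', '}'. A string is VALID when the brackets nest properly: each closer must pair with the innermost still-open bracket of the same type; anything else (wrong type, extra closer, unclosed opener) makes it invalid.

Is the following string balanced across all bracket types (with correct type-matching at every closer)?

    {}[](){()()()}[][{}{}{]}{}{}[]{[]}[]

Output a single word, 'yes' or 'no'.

Answer: no

Derivation:
pos 0: push '{'; stack = {
pos 1: '}' matches '{'; pop; stack = (empty)
pos 2: push '['; stack = [
pos 3: ']' matches '['; pop; stack = (empty)
pos 4: push '('; stack = (
pos 5: ')' matches '('; pop; stack = (empty)
pos 6: push '{'; stack = {
pos 7: push '('; stack = {(
pos 8: ')' matches '('; pop; stack = {
pos 9: push '('; stack = {(
pos 10: ')' matches '('; pop; stack = {
pos 11: push '('; stack = {(
pos 12: ')' matches '('; pop; stack = {
pos 13: '}' matches '{'; pop; stack = (empty)
pos 14: push '['; stack = [
pos 15: ']' matches '['; pop; stack = (empty)
pos 16: push '['; stack = [
pos 17: push '{'; stack = [{
pos 18: '}' matches '{'; pop; stack = [
pos 19: push '{'; stack = [{
pos 20: '}' matches '{'; pop; stack = [
pos 21: push '{'; stack = [{
pos 22: saw closer ']' but top of stack is '{' (expected '}') → INVALID
Verdict: type mismatch at position 22: ']' closes '{' → no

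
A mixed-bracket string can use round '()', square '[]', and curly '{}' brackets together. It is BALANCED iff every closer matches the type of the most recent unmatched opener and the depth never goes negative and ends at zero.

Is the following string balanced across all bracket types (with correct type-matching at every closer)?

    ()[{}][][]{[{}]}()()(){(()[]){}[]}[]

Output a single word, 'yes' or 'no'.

pos 0: push '('; stack = (
pos 1: ')' matches '('; pop; stack = (empty)
pos 2: push '['; stack = [
pos 3: push '{'; stack = [{
pos 4: '}' matches '{'; pop; stack = [
pos 5: ']' matches '['; pop; stack = (empty)
pos 6: push '['; stack = [
pos 7: ']' matches '['; pop; stack = (empty)
pos 8: push '['; stack = [
pos 9: ']' matches '['; pop; stack = (empty)
pos 10: push '{'; stack = {
pos 11: push '['; stack = {[
pos 12: push '{'; stack = {[{
pos 13: '}' matches '{'; pop; stack = {[
pos 14: ']' matches '['; pop; stack = {
pos 15: '}' matches '{'; pop; stack = (empty)
pos 16: push '('; stack = (
pos 17: ')' matches '('; pop; stack = (empty)
pos 18: push '('; stack = (
pos 19: ')' matches '('; pop; stack = (empty)
pos 20: push '('; stack = (
pos 21: ')' matches '('; pop; stack = (empty)
pos 22: push '{'; stack = {
pos 23: push '('; stack = {(
pos 24: push '('; stack = {((
pos 25: ')' matches '('; pop; stack = {(
pos 26: push '['; stack = {([
pos 27: ']' matches '['; pop; stack = {(
pos 28: ')' matches '('; pop; stack = {
pos 29: push '{'; stack = {{
pos 30: '}' matches '{'; pop; stack = {
pos 31: push '['; stack = {[
pos 32: ']' matches '['; pop; stack = {
pos 33: '}' matches '{'; pop; stack = (empty)
pos 34: push '['; stack = [
pos 35: ']' matches '['; pop; stack = (empty)
end: stack empty → VALID
Verdict: properly nested → yes

Answer: yes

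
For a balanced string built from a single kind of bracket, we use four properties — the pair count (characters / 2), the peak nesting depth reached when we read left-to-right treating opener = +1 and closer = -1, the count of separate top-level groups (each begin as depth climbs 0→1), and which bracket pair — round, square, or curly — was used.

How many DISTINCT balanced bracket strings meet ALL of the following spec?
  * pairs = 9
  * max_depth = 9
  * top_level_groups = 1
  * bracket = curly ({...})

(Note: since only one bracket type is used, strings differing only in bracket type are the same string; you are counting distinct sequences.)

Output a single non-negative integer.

Spec: pairs=9 depth=9 groups=1
Count(depth <= 9) = 1430
Count(depth <= 8) = 1429
Count(depth == 9) = 1430 - 1429 = 1

Answer: 1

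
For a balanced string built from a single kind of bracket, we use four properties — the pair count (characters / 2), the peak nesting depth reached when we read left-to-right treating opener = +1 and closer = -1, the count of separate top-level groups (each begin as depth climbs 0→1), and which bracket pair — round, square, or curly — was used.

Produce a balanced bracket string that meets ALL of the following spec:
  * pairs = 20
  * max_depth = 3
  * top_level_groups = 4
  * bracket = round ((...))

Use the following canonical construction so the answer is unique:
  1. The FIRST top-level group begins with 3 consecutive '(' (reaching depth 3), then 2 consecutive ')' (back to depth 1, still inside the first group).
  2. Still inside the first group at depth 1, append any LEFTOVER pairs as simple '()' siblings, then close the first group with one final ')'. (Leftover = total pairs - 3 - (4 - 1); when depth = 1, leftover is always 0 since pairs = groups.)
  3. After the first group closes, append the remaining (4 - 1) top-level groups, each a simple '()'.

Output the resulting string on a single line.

Answer: ((())()()()()()()()()()()()()()())()()()

Derivation:
Spec: pairs=20 depth=3 groups=4
Leftover pairs = 20 - 3 - (4-1) = 14
First group: deep chain of depth 3 + 14 sibling pairs
Remaining 3 groups: simple '()' each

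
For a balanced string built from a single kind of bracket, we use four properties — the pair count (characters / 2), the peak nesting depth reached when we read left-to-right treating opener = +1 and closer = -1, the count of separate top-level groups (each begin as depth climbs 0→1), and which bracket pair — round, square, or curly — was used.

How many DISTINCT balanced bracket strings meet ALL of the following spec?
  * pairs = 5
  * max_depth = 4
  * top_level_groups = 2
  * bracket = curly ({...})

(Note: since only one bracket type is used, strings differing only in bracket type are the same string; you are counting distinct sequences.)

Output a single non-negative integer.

Spec: pairs=5 depth=4 groups=2
Count(depth <= 4) = 14
Count(depth <= 3) = 12
Count(depth == 4) = 14 - 12 = 2

Answer: 2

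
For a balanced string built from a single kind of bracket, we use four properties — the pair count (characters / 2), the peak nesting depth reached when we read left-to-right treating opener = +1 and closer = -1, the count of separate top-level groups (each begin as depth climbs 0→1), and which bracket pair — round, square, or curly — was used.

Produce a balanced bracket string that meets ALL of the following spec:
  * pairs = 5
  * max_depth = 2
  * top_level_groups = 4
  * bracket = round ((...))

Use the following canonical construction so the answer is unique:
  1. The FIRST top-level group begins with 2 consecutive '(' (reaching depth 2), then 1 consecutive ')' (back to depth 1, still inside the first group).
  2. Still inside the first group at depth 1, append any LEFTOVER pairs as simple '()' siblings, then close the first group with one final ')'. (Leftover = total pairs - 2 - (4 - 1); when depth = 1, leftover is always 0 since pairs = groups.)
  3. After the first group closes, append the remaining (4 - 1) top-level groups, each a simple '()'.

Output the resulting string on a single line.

Answer: (())()()()

Derivation:
Spec: pairs=5 depth=2 groups=4
Leftover pairs = 5 - 2 - (4-1) = 0
First group: deep chain of depth 2 + 0 sibling pairs
Remaining 3 groups: simple '()' each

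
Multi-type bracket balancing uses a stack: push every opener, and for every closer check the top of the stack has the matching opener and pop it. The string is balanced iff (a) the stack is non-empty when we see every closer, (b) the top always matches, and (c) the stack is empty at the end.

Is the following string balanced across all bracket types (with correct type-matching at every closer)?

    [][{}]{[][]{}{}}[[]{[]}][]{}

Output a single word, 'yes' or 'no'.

Answer: yes

Derivation:
pos 0: push '['; stack = [
pos 1: ']' matches '['; pop; stack = (empty)
pos 2: push '['; stack = [
pos 3: push '{'; stack = [{
pos 4: '}' matches '{'; pop; stack = [
pos 5: ']' matches '['; pop; stack = (empty)
pos 6: push '{'; stack = {
pos 7: push '['; stack = {[
pos 8: ']' matches '['; pop; stack = {
pos 9: push '['; stack = {[
pos 10: ']' matches '['; pop; stack = {
pos 11: push '{'; stack = {{
pos 12: '}' matches '{'; pop; stack = {
pos 13: push '{'; stack = {{
pos 14: '}' matches '{'; pop; stack = {
pos 15: '}' matches '{'; pop; stack = (empty)
pos 16: push '['; stack = [
pos 17: push '['; stack = [[
pos 18: ']' matches '['; pop; stack = [
pos 19: push '{'; stack = [{
pos 20: push '['; stack = [{[
pos 21: ']' matches '['; pop; stack = [{
pos 22: '}' matches '{'; pop; stack = [
pos 23: ']' matches '['; pop; stack = (empty)
pos 24: push '['; stack = [
pos 25: ']' matches '['; pop; stack = (empty)
pos 26: push '{'; stack = {
pos 27: '}' matches '{'; pop; stack = (empty)
end: stack empty → VALID
Verdict: properly nested → yes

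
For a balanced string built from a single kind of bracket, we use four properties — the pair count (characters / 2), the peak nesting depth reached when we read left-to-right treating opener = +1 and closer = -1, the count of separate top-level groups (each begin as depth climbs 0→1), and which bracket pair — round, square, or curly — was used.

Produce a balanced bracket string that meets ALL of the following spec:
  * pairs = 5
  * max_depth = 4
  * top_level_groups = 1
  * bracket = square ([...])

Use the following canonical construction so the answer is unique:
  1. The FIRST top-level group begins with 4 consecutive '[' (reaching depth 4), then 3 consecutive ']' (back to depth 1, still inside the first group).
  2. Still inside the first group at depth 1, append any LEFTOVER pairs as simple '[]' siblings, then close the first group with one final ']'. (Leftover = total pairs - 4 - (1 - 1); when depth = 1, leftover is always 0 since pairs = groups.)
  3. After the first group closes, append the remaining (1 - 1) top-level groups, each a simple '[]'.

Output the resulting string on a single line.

Spec: pairs=5 depth=4 groups=1
Leftover pairs = 5 - 4 - (1-1) = 1
First group: deep chain of depth 4 + 1 sibling pairs
Remaining 0 groups: simple '[]' each

Answer: [[[[]]][]]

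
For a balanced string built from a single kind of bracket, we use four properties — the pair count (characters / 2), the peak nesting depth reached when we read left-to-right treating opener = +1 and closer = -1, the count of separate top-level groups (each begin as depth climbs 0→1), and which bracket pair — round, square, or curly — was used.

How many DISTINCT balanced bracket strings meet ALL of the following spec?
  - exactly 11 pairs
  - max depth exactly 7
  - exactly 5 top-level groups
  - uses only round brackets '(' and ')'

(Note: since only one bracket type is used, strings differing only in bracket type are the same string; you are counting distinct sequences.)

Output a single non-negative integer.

Answer: 5

Derivation:
Spec: pairs=11 depth=7 groups=5
Count(depth <= 7) = 3640
Count(depth <= 6) = 3635
Count(depth == 7) = 3640 - 3635 = 5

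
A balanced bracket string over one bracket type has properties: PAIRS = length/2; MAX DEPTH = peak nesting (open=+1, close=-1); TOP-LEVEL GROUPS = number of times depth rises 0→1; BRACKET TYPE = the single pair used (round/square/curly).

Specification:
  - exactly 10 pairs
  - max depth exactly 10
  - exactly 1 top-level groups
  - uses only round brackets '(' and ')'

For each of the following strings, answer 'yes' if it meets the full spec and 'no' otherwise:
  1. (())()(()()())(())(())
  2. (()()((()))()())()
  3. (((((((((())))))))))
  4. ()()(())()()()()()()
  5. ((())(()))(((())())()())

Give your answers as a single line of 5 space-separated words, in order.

String 1 '(())()(()()())(())(())': depth seq [1 2 1 0 1 0 1 2 1 2 1 2 1 0 1 2 1 0 1 2 1 0]
  -> pairs=11 depth=2 groups=5 -> no
String 2 '(()()((()))()())()': depth seq [1 2 1 2 1 2 3 4 3 2 1 2 1 2 1 0 1 0]
  -> pairs=9 depth=4 groups=2 -> no
String 3 '(((((((((())))))))))': depth seq [1 2 3 4 5 6 7 8 9 10 9 8 7 6 5 4 3 2 1 0]
  -> pairs=10 depth=10 groups=1 -> yes
String 4 '()()(())()()()()()()': depth seq [1 0 1 0 1 2 1 0 1 0 1 0 1 0 1 0 1 0 1 0]
  -> pairs=10 depth=2 groups=9 -> no
String 5 '((())(()))(((())())()())': depth seq [1 2 3 2 1 2 3 2 1 0 1 2 3 4 3 2 3 2 1 2 1 2 1 0]
  -> pairs=12 depth=4 groups=2 -> no

Answer: no no yes no no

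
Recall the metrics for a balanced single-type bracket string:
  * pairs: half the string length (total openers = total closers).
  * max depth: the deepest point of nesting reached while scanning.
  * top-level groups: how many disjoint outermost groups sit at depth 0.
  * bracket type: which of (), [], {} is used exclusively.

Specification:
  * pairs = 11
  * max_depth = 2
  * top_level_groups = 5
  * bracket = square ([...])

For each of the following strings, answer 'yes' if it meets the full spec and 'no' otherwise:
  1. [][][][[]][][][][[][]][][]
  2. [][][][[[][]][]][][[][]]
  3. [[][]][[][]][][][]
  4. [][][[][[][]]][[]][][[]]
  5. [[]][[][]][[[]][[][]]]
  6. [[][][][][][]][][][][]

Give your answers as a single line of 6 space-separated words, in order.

Answer: no no no no no yes

Derivation:
String 1 '[][][][[]][][][][[][]][][]': depth seq [1 0 1 0 1 0 1 2 1 0 1 0 1 0 1 0 1 2 1 2 1 0 1 0 1 0]
  -> pairs=13 depth=2 groups=10 -> no
String 2 '[][][][[[][]][]][][[][]]': depth seq [1 0 1 0 1 0 1 2 3 2 3 2 1 2 1 0 1 0 1 2 1 2 1 0]
  -> pairs=12 depth=3 groups=6 -> no
String 3 '[[][]][[][]][][][]': depth seq [1 2 1 2 1 0 1 2 1 2 1 0 1 0 1 0 1 0]
  -> pairs=9 depth=2 groups=5 -> no
String 4 '[][][[][[][]]][[]][][[]]': depth seq [1 0 1 0 1 2 1 2 3 2 3 2 1 0 1 2 1 0 1 0 1 2 1 0]
  -> pairs=12 depth=3 groups=6 -> no
String 5 '[[]][[][]][[[]][[][]]]': depth seq [1 2 1 0 1 2 1 2 1 0 1 2 3 2 1 2 3 2 3 2 1 0]
  -> pairs=11 depth=3 groups=3 -> no
String 6 '[[][][][][][]][][][][]': depth seq [1 2 1 2 1 2 1 2 1 2 1 2 1 0 1 0 1 0 1 0 1 0]
  -> pairs=11 depth=2 groups=5 -> yes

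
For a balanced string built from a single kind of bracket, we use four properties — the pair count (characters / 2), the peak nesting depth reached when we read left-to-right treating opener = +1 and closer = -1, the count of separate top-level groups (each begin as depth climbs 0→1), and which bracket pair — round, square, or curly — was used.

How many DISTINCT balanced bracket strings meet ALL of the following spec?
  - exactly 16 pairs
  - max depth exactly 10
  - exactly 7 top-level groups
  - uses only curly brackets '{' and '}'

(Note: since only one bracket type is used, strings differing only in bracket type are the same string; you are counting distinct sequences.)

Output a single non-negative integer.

Answer: 7

Derivation:
Spec: pairs=16 depth=10 groups=7
Count(depth <= 10) = 572033
Count(depth <= 9) = 572026
Count(depth == 10) = 572033 - 572026 = 7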